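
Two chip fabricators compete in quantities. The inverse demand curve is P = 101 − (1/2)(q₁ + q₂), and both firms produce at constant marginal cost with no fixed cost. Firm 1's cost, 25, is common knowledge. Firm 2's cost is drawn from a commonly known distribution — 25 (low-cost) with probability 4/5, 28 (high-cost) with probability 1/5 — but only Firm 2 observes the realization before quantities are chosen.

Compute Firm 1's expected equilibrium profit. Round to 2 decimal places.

Type-c best response for Firm 2: q₂(c) = (101 − c) − q₁/2.
Firm 1 maximizes expected profit; its first-order condition is 101 − q₁ − (1/2)E[q₂] − 25 = 0.
Substituting E[q₂] and solving: E[c₂] = 25.6, so q₁ = (101 − 2·25 + 25.6)/(3/2) = 51.0667.
E[P] = 101 − (1/2)·(q₁ + E[q₂]) = 50.5333; Firm 1's expected profit = (E[P] − 25)·q₁ = (50.5333 − 25)·51.0667 = 1303.9.

1303.90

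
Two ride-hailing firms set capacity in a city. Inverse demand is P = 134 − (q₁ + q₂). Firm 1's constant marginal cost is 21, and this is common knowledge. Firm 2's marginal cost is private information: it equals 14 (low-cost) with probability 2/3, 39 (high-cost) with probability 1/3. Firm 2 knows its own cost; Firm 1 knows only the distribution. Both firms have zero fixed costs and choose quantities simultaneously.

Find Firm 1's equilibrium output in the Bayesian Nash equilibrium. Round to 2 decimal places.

Firm 2 with cost c maximizes (134 − (q₁+q₂) − c)·q₂, giving q₂(c) = (134 − c − q₁)/2.
E[c₂] = 2/3·14 + 1/3·39 = 22.3333
Firm 1's FOC against E[q₂] yields q₁ = (134 − 2·21 + E[c₂])/3 = (134 − 42 + 22.3333)/3 = 38.1111.

38.11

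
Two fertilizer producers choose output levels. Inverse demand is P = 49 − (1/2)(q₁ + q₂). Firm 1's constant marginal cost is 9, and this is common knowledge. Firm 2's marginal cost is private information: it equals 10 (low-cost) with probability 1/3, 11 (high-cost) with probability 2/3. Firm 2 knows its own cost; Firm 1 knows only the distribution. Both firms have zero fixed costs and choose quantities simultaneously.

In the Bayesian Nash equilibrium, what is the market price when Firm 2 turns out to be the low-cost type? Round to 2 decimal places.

Each type of Firm 2 best-responds to q₁; Firm 1 best-responds to the expected q₂ over Firm 2's types.
Firm 2 with cost c maximizes (49 − (1/2)(q₁+q₂) − c)·q₂, giving q₂(c) = (49 − c − (1/2)q₁).
E[c₂] = 1/3·10 + 2/3·11 = 10.6667
Firm 1's FOC against E[q₂] yields q₁ = (49 − 2·9 + E[c₂])/(3/2) = (49 − 18 + 10.6667)/(3/2) = 27.7778.
q₂(low-cost) = 25.1111, so P = 49 − (1/2)·(27.7778 + 25.1111) = 22.5556.

22.56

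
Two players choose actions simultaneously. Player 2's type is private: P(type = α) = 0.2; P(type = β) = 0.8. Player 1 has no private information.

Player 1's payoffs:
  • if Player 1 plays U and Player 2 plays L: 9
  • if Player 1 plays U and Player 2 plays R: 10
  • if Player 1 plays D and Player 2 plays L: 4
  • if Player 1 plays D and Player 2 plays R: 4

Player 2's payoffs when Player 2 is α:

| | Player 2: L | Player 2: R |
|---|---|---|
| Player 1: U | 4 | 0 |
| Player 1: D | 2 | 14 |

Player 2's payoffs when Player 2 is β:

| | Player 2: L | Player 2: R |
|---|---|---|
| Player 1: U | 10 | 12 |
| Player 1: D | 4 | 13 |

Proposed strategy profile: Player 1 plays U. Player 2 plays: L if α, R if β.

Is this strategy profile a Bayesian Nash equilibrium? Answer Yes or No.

Player 1 plays U: E[U] = 0.2·(9) + 0.8·(10) = 9.8; E[D] = 4. Best-responding. ✓
Player 2 (type α), facing U: L gives 4, R gives 0. Proposed L is best. ✓
Player 2 (type β), facing U: L gives 10, R gives 12. Proposed R is best. ✓

Yes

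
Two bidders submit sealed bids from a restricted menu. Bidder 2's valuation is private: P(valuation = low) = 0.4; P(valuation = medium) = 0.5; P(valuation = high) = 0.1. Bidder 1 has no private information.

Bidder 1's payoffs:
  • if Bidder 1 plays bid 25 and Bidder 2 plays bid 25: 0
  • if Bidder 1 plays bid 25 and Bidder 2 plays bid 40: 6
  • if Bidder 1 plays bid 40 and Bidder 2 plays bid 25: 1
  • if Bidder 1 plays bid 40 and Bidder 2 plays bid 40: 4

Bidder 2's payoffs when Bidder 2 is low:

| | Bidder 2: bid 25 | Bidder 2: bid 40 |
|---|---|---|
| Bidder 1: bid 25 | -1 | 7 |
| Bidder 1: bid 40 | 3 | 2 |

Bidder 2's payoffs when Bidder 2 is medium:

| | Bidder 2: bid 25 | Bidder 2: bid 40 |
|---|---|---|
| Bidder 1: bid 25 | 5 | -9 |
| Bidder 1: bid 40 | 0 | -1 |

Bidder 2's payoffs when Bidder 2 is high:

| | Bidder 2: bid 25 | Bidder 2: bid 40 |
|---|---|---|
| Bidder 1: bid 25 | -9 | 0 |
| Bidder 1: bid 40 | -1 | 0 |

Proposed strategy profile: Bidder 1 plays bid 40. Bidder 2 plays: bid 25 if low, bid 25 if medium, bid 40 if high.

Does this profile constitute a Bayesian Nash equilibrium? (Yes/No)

A profile is a BNE iff every type of every player is best-responding given beliefs about the other side.
Bidder 1 plays bid 40: E[bid 40] = 0.4·(1) + 0.5·(1) + 0.1·(4) = 1.3; E[bid 25] = 0.6. Best-responding. ✓
Bidder 2 (valuation low), facing bid 40: bid 25 gives 3, bid 40 gives 2. Proposed bid 25 is best. ✓
Bidder 2 (valuation medium), facing bid 40: bid 25 gives 0, bid 40 gives -1. Proposed bid 25 is best. ✓
Bidder 2 (valuation high), facing bid 40: bid 25 gives -1, bid 40 gives 0. Proposed bid 40 is best. ✓

Yes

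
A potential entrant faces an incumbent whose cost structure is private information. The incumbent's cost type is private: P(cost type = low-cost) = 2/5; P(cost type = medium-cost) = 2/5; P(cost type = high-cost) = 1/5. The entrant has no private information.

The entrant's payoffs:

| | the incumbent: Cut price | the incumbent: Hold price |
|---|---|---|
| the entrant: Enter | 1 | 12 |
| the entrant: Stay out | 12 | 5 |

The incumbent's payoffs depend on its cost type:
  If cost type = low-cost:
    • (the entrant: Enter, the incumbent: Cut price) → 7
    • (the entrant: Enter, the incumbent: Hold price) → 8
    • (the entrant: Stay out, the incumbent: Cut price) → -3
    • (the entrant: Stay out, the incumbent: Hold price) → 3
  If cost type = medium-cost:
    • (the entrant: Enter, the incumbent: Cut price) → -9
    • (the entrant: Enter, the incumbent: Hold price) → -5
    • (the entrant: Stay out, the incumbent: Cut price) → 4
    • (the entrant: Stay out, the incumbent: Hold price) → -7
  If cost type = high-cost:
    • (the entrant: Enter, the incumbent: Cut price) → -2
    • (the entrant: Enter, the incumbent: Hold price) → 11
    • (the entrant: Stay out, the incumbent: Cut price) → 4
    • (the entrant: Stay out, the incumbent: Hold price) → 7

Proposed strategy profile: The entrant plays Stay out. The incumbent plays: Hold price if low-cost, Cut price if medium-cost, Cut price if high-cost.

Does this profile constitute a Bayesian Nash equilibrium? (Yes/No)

No

The entrant plays Stay out: E[Stay out] = 2/5·(5) + 2/5·(12) + 1/5·(12) = 46/5; E[Enter] = 27/5. Best-responding. ✓
The incumbent (cost type low-cost), facing Stay out: Cut price gives -3, Hold price gives 3. Proposed Hold price is best. ✓
The incumbent (cost type medium-cost), facing Stay out: Cut price gives 4, Hold price gives -7. Proposed Cut price is best. ✓
The incumbent (cost type high-cost), facing Stay out: Cut price gives 4, Hold price gives 7. Proposed Cut price is not best — profitable deviation exists. ✗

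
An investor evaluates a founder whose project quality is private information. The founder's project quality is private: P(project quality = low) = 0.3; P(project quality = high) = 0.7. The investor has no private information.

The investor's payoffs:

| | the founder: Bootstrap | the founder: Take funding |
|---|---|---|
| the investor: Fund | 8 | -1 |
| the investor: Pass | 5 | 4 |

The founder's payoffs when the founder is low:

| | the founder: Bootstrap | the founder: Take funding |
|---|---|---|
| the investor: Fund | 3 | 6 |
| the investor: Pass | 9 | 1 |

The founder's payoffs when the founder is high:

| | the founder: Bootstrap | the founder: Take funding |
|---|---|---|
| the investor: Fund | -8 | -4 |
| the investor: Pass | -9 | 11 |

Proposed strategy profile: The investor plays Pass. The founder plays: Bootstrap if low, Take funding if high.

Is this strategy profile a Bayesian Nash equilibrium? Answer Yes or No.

A profile is a BNE iff every type of every player is best-responding given beliefs about the other side.
The investor plays Pass: E[Pass] = 0.3·(5) + 0.7·(4) = 4.3; E[Fund] = 1.7. Best-responding. ✓
The founder (project quality low), facing Pass: Bootstrap gives 9, Take funding gives 1. Proposed Bootstrap is best. ✓
The founder (project quality high), facing Pass: Bootstrap gives -9, Take funding gives 11. Proposed Take funding is best. ✓

Yes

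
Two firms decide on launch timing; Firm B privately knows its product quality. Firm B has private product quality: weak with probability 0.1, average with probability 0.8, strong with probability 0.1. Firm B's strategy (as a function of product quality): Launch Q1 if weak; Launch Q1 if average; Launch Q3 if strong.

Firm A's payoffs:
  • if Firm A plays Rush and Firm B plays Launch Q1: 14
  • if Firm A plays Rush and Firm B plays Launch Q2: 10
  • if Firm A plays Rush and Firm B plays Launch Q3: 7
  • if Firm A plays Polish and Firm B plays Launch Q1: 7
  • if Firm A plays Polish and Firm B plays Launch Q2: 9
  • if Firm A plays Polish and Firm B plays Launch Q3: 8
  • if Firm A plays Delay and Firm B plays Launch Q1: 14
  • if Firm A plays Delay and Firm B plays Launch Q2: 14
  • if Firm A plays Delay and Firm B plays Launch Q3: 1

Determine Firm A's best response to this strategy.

Rush

Compute Firm A's expected payoff for each action, taking the expectation over Firm B's type.
E[Rush] = 0.1·(14) + 0.8·(14) + 0.1·(7) = 13.3
E[Polish] = 0.1·(7) + 0.8·(7) + 0.1·(8) = 7.1
E[Delay] = 0.1·(14) + 0.8·(14) + 0.1·(1) = 12.7
Best response: Rush (13.3 is the largest).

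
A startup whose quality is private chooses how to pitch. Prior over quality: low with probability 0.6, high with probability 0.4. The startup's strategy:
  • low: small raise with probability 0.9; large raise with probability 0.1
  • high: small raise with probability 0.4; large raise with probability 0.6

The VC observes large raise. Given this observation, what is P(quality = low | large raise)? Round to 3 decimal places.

0.200

P(large raise) = 0.6·0.1 + 0.4·0.6 = 0.3
P(low | large raise) = (0.6·0.1) / 0.3 = 0.06 / 0.3 = 0.2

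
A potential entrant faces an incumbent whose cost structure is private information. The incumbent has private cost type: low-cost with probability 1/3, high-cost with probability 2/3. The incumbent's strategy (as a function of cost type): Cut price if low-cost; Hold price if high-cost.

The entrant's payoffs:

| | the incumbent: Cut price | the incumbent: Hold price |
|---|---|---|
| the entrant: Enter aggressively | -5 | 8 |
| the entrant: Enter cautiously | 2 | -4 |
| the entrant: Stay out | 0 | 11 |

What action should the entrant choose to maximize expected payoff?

E[Enter aggressively] = 1/3·(-5) + 2/3·(8) = 11/3
E[Enter cautiously] = 1/3·(2) + 2/3·(-4) = -2
E[Stay out] = 1/3·(0) + 2/3·(11) = 22/3
Best response: Stay out (22/3 is the largest).

Stay out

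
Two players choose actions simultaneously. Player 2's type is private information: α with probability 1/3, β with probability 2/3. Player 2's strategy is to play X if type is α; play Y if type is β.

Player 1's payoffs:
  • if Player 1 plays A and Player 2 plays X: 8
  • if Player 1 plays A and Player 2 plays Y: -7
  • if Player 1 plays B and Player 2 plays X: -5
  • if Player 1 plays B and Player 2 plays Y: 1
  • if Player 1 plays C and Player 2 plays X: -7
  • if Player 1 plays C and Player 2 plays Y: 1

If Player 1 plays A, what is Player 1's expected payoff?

Take the expectation over Player 2's type, weighting each type's action by its prior probability.
E[A] = 1/3·8 + 2/3·(-7) = 8/3 + (-14/3) = -2

-2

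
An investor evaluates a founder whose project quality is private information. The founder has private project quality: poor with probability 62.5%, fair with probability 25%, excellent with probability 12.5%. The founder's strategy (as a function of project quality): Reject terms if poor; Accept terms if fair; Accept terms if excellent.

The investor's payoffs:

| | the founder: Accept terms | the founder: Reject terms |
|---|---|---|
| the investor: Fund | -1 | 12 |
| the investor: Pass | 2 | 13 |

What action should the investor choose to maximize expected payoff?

Compute the investor's expected payoff for each action, taking the expectation over the founder's type.
E[Fund] = 0.625·(12) + 0.25·(-1) + 0.125·(-1) = 7.125
E[Pass] = 0.625·(13) + 0.25·(2) + 0.125·(2) = 8.875
Best response: Pass (8.875 is the largest).

Pass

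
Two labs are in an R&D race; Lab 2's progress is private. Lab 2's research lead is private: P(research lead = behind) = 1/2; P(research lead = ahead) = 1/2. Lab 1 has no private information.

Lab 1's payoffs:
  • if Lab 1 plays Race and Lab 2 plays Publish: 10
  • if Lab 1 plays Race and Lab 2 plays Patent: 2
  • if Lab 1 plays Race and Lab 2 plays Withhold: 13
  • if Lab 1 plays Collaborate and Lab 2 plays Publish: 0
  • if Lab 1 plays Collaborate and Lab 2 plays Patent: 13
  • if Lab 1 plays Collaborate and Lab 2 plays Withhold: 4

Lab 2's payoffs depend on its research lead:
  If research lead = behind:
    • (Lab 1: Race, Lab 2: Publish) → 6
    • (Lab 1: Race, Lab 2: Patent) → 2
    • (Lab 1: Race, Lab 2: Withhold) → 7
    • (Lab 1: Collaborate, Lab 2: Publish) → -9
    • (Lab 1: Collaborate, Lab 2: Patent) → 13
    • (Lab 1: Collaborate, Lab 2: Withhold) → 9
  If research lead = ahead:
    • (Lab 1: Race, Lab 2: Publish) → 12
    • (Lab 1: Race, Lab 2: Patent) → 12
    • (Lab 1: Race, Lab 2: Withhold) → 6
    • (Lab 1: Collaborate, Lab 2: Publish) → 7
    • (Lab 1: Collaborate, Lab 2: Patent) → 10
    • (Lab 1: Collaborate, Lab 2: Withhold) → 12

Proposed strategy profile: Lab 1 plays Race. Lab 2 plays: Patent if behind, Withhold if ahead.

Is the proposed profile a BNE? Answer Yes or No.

Lab 1 plays Race: E[Race] = 1/2·(2) + 1/2·(13) = 15/2; E[Collaborate] = 17/2. Not best-responding. ✗
Lab 2 (research lead behind), facing Race: Publish gives 6, Patent gives 2, Withhold gives 7. Proposed Patent is not best — profitable deviation exists. ✗
Lab 2 (research lead ahead), facing Race: Publish gives 12, Patent gives 12, Withhold gives 6. Proposed Withhold is not best — profitable deviation exists. ✗

No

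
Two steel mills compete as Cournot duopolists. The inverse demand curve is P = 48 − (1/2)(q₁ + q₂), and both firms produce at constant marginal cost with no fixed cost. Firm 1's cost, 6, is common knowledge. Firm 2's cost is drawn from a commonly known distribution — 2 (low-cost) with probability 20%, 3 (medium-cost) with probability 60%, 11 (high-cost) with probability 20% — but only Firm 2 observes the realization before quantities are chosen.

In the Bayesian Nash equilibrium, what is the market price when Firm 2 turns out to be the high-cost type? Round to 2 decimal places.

22.77

Type-c best response for Firm 2: q₂(c) = (48 − c) − q₁/2.
Firm 1 maximizes expected profit; its first-order condition is 48 − q₁ − (1/2)E[q₂] − 6 = 0.
Substituting E[q₂] and solving: E[c₂] = 4.4, so q₁ = (48 − 2·6 + 4.4)/(3/2) = 26.9333.
q₂(high-cost) = 23.5333, so P = 48 − (1/2)·(26.9333 + 23.5333) = 22.7667.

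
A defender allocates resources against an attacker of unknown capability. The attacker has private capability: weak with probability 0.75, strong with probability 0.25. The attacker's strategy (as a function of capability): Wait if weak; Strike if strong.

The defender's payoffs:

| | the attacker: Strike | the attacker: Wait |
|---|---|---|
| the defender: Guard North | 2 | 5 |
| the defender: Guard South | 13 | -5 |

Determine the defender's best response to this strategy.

E[Guard North] = 0.75·(5) + 0.25·(2) = 4.25
E[Guard South] = 0.75·(-5) + 0.25·(13) = -0.5
Best response: Guard North (4.25 is the largest).

Guard North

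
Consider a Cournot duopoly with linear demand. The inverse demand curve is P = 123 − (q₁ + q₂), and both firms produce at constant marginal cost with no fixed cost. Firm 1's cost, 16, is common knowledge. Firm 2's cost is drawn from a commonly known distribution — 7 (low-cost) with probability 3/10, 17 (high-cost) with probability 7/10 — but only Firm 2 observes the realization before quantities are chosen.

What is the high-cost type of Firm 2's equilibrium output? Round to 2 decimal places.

35.50

Type-c best response for Firm 2: q₂(c) = (123 − c)/2 − q₁/2.
Firm 1 maximizes expected profit; its first-order condition is 123 − 2q₁ − E[q₂] − 16 = 0.
Substituting E[q₂] and solving: E[c₂] = 14, so q₁ = (123 − 2·16 + 14)/3 = 35.
q₂(high-cost) = (123 − 17 − 35)/2 = 35.5.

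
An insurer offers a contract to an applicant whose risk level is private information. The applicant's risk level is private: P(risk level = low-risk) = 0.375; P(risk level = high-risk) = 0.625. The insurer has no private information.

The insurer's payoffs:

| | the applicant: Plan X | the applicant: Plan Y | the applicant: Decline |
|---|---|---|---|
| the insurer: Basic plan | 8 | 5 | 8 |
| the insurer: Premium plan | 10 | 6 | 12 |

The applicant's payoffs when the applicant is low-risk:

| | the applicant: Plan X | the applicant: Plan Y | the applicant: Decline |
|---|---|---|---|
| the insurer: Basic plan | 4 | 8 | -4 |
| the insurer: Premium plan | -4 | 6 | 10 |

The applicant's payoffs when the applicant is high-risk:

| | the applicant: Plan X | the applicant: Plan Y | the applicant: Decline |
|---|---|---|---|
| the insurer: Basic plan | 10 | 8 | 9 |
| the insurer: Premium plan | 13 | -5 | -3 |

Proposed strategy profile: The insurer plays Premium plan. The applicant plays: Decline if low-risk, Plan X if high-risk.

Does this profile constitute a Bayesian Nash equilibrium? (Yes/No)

Yes

The insurer plays Premium plan: E[Premium plan] = 0.375·(12) + 0.625·(10) = 10.75; E[Basic plan] = 8. Best-responding. ✓
The applicant (risk level low-risk), facing Premium plan: Plan X gives -4, Plan Y gives 6, Decline gives 10. Proposed Decline is best. ✓
The applicant (risk level high-risk), facing Premium plan: Plan X gives 13, Plan Y gives -5, Decline gives -3. Proposed Plan X is best. ✓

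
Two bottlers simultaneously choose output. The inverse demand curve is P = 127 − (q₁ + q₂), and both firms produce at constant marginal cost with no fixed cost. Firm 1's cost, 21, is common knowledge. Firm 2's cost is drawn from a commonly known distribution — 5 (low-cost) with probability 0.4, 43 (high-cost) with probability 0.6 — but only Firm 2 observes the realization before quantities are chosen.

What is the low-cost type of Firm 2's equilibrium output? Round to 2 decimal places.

42.20

Type-c best response for Firm 2: q₂(c) = (127 − c)/2 − q₁/2.
Firm 1 maximizes expected profit; its first-order condition is 127 − 2q₁ − E[q₂] − 21 = 0.
Substituting E[q₂] and solving: E[c₂] = 27.8, so q₁ = (127 − 2·21 + 27.8)/3 = 37.6.
q₂(low-cost) = (127 − 5 − 37.6)/2 = 42.2.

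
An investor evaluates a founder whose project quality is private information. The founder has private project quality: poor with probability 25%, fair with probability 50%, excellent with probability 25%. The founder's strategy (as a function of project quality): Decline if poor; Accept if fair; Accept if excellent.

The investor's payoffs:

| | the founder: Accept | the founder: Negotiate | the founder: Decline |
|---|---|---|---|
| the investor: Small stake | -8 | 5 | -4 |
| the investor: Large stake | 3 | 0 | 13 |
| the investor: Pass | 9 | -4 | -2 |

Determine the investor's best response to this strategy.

Pass

E[Small stake] = 0.25·(-4) + 0.5·(-8) + 0.25·(-8) = -7
E[Large stake] = 0.25·(13) + 0.5·(3) + 0.25·(3) = 5.5
E[Pass] = 0.25·(-2) + 0.5·(9) + 0.25·(9) = 6.25
Best response: Pass (6.25 is the largest).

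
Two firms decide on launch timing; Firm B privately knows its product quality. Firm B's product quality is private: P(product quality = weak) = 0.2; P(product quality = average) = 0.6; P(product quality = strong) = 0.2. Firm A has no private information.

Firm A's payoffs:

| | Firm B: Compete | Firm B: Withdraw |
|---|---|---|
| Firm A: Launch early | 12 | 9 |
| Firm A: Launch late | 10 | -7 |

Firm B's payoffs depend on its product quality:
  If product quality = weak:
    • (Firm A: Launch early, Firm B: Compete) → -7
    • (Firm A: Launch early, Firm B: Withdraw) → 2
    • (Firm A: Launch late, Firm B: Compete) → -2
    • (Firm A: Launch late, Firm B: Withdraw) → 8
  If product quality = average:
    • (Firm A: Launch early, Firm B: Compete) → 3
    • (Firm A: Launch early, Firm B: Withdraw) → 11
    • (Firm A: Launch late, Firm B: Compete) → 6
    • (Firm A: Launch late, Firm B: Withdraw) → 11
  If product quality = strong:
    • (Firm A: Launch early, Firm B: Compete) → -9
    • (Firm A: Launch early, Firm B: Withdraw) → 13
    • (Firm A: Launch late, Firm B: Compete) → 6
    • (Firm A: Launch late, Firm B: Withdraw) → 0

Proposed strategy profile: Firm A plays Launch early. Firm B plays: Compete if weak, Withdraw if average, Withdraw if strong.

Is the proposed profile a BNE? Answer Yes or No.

Firm A plays Launch early: E[Launch early] = 0.2·(12) + 0.6·(9) + 0.2·(9) = 9.6; E[Launch late] = -3.6. Best-responding. ✓
Firm B (product quality weak), facing Launch early: Compete gives -7, Withdraw gives 2. Proposed Compete is not best — profitable deviation exists. ✗
Firm B (product quality average), facing Launch early: Compete gives 3, Withdraw gives 11. Proposed Withdraw is best. ✓
Firm B (product quality strong), facing Launch early: Compete gives -9, Withdraw gives 13. Proposed Withdraw is best. ✓

No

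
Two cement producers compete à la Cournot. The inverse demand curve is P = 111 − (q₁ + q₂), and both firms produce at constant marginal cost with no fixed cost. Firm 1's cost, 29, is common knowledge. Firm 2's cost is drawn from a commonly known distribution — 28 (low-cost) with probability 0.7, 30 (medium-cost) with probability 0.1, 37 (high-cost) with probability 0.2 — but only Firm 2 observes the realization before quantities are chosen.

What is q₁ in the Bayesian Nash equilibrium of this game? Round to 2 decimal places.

27.67

Firm 2 with cost c maximizes (111 − (q₁+q₂) − c)·q₂, giving q₂(c) = (111 − c − q₁)/2.
E[c₂] = 0.7·28 + 0.1·30 + 0.2·37 = 30
Firm 1's FOC against E[q₂] yields q₁ = (111 − 2·29 + E[c₂])/3 = (111 − 58 + 30)/3 = 27.6667.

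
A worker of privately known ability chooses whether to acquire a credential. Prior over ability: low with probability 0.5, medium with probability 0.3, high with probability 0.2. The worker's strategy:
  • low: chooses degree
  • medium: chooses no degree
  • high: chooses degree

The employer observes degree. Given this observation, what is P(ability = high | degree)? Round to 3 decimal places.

P(degree) = 0.5·1 + 0.3·0 + 0.2·1 = 0.7
P(high | degree) = (0.2·1) / 0.7 = 0.2 / 0.7 = 0.285714

0.286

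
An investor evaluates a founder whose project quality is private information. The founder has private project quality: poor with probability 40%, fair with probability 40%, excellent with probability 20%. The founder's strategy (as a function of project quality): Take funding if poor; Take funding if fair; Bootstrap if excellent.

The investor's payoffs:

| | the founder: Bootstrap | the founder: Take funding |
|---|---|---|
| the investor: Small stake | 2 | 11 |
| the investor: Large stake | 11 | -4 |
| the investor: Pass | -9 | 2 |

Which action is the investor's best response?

Small stake

E[Small stake] = 0.4·(11) + 0.4·(11) + 0.2·(2) = 9.2
E[Large stake] = 0.4·(-4) + 0.4·(-4) + 0.2·(11) = -1
E[Pass] = 0.4·(2) + 0.4·(2) + 0.2·(-9) = -0.2
Best response: Small stake (9.2 is the largest).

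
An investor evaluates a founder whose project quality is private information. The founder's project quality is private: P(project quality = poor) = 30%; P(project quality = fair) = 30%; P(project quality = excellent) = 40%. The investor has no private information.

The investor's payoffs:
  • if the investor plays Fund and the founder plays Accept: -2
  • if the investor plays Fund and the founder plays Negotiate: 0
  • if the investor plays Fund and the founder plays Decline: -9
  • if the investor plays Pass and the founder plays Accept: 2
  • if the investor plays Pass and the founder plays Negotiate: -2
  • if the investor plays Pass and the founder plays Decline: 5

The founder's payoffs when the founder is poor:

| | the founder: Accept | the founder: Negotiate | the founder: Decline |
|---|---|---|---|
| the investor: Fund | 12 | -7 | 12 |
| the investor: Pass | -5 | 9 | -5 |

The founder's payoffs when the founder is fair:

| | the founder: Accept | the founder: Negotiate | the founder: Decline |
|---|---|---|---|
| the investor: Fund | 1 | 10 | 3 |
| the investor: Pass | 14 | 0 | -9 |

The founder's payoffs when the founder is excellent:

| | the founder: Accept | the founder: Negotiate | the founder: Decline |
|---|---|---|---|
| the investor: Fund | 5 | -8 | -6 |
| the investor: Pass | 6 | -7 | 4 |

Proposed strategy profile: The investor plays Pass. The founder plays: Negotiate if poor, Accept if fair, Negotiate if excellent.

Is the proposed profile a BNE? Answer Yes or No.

No

A profile is a BNE iff every type of every player is best-responding given beliefs about the other side.
The investor plays Pass: E[Pass] = 0.3·(-2) + 0.3·(2) + 0.4·(-2) = -0.8; E[Fund] = -0.6. Not best-responding. ✗
The founder (project quality poor), facing Pass: Accept gives -5, Negotiate gives 9, Decline gives -5. Proposed Negotiate is best. ✓
The founder (project quality fair), facing Pass: Accept gives 14, Negotiate gives 0, Decline gives -9. Proposed Accept is best. ✓
The founder (project quality excellent), facing Pass: Accept gives 6, Negotiate gives -7, Decline gives 4. Proposed Negotiate is not best — profitable deviation exists. ✗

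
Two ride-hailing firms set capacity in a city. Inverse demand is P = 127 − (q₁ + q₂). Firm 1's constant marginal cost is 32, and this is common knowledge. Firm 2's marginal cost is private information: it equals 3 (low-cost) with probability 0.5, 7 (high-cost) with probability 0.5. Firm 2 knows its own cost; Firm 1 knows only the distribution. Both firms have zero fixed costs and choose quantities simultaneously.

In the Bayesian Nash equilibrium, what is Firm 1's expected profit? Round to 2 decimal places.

513.78

Firm 2 with cost c maximizes (127 − (q₁+q₂) − c)·q₂, giving q₂(c) = (127 − c − q₁)/2.
E[c₂] = 0.5·3 + 0.5·7 = 5
Firm 1's FOC against E[q₂] yields q₁ = (127 − 2·32 + E[c₂])/3 = (127 − 64 + 5)/3 = 22.6667.
E[P] = 127 − (q₁ + E[q₂]) = 54.6667; Firm 1's expected profit = (E[P] − 32)·q₁ = (54.6667 − 32)·22.6667 = 513.778.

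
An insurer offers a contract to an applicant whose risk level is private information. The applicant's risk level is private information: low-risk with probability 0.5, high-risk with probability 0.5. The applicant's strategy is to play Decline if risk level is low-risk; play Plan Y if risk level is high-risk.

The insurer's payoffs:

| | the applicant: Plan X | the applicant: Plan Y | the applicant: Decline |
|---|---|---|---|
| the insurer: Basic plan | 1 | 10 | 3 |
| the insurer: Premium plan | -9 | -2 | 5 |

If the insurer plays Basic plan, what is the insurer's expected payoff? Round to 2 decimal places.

6.50

Take the expectation over the applicant's risk level, weighting each type's action by its prior probability.
E[Basic plan] = 0.5·3 + 0.5·10 = 1.5 + 5 = 6.5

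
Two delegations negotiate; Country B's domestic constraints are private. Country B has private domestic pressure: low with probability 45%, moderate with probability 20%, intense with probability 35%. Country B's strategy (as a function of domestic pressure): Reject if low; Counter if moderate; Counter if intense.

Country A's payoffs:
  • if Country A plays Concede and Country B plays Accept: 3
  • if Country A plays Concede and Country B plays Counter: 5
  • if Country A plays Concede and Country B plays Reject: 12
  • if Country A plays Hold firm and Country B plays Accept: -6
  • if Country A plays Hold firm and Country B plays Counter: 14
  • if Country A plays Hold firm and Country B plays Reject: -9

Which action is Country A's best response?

E[Concede] = 0.45·(12) + 0.2·(5) + 0.35·(5) = 8.15
E[Hold firm] = 0.45·(-9) + 0.2·(14) + 0.35·(14) = 3.65
Best response: Concede (8.15 is the largest).

Concede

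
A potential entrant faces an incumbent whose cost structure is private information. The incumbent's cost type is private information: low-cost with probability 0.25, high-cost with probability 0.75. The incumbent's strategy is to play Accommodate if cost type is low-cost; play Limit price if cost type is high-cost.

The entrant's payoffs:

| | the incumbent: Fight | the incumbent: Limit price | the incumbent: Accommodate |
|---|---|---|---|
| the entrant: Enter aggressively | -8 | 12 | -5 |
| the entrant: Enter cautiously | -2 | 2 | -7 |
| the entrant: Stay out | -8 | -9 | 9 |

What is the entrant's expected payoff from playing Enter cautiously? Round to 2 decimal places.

E[Enter cautiously] = 0.25·(-7) + 0.75·2 = (-1.75) + 1.5 = -0.25

-0.25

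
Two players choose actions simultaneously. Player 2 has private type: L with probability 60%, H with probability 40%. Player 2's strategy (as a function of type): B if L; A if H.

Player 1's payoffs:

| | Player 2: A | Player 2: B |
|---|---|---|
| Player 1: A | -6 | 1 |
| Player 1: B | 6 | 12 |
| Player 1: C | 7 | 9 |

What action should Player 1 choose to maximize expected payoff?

E[A] = 0.6·(1) + 0.4·(-6) = -1.8
E[B] = 0.6·(12) + 0.4·(6) = 9.6
E[C] = 0.6·(9) + 0.4·(7) = 8.2
Best response: B (9.6 is the largest).

B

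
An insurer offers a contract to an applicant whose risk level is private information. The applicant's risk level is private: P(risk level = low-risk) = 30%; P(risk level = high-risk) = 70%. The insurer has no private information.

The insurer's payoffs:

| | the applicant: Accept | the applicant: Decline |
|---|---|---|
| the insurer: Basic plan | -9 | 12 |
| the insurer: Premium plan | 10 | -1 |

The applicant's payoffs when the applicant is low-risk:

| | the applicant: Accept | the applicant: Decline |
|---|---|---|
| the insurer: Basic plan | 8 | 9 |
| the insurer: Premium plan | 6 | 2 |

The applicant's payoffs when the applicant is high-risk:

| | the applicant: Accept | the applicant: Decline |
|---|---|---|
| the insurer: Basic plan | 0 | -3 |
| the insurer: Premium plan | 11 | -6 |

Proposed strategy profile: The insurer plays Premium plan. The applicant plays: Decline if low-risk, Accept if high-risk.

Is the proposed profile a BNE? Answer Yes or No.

No

A profile is a BNE iff every type of every player is best-responding given beliefs about the other side.
The insurer plays Premium plan: E[Premium plan] = 0.3·(-1) + 0.7·(10) = 6.7; E[Basic plan] = -2.7. Best-responding. ✓
The applicant (risk level low-risk), facing Premium plan: Accept gives 6, Decline gives 2. Proposed Decline is not best — profitable deviation exists. ✗
The applicant (risk level high-risk), facing Premium plan: Accept gives 11, Decline gives -6. Proposed Accept is best. ✓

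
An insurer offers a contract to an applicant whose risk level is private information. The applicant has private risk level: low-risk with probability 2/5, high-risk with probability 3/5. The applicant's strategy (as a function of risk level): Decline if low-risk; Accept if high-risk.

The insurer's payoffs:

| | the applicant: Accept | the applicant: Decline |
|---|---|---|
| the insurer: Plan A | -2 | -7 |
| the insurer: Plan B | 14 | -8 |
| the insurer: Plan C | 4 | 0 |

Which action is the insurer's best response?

Compute the insurer's expected payoff for each action, taking the expectation over the applicant's type.
E[Plan A] = 2/5·(-7) + 3/5·(-2) = -4
E[Plan B] = 2/5·(-8) + 3/5·(14) = 26/5
E[Plan C] = 2/5·(0) + 3/5·(4) = 12/5
Best response: Plan B (26/5 is the largest).

Plan B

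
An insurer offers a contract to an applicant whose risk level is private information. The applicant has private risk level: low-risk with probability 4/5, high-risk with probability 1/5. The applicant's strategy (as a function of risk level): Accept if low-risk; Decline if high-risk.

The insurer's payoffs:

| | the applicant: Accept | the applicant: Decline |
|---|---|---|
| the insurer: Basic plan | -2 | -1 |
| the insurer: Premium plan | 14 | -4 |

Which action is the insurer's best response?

Compute the insurer's expected payoff for each action, taking the expectation over the applicant's type.
E[Basic plan] = 4/5·(-2) + 1/5·(-1) = -9/5
E[Premium plan] = 4/5·(14) + 1/5·(-4) = 52/5
Best response: Premium plan (52/5 is the largest).

Premium plan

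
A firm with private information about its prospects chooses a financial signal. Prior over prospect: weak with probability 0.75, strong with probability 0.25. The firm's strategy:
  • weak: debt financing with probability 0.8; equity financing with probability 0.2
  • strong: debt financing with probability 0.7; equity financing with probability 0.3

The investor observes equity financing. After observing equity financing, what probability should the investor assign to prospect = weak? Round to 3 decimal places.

P(equity financing) = 0.75·0.2 + 0.25·0.3 = 0.225
P(weak | equity financing) = (0.75·0.2) / 0.225 = 0.15 / 0.225 = 0.666667

0.667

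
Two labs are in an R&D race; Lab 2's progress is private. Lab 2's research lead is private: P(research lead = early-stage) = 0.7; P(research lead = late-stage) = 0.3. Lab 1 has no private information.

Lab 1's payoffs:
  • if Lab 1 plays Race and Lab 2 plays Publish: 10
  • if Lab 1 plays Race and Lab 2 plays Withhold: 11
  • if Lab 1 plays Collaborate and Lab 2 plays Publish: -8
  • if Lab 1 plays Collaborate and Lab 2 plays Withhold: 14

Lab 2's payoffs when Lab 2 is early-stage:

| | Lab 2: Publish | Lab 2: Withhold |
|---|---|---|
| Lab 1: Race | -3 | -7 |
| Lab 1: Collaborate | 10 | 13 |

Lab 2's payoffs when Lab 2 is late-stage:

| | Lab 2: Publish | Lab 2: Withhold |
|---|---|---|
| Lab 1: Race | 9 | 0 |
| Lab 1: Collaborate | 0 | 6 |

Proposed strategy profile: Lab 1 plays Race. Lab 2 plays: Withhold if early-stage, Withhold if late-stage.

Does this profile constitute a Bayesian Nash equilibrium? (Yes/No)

No

Lab 1 plays Race: E[Race] = 0.7·(11) + 0.3·(11) = 11; E[Collaborate] = 14. Not best-responding. ✗
Lab 2 (research lead early-stage), facing Race: Publish gives -3, Withhold gives -7. Proposed Withhold is not best — profitable deviation exists. ✗
Lab 2 (research lead late-stage), facing Race: Publish gives 9, Withhold gives 0. Proposed Withhold is not best — profitable deviation exists. ✗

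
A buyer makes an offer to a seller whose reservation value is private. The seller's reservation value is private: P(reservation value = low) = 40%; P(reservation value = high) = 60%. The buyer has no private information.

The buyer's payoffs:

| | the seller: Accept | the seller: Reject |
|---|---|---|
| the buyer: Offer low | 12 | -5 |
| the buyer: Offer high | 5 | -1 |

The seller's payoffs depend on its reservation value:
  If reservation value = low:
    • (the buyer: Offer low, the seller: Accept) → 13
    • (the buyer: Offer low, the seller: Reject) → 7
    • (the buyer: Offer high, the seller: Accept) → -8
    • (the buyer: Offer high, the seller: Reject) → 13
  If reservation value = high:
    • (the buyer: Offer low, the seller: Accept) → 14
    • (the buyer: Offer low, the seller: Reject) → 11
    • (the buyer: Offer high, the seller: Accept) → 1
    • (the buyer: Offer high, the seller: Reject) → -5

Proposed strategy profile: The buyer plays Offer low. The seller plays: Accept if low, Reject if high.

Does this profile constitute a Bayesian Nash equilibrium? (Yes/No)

A profile is a BNE iff every type of every player is best-responding given beliefs about the other side.
The buyer plays Offer low: E[Offer low] = 0.4·(12) + 0.6·(-5) = 1.8; E[Offer high] = 1.4. Best-responding. ✓
The seller (reservation value low), facing Offer low: Accept gives 13, Reject gives 7. Proposed Accept is best. ✓
The seller (reservation value high), facing Offer low: Accept gives 14, Reject gives 11. Proposed Reject is not best — profitable deviation exists. ✗

No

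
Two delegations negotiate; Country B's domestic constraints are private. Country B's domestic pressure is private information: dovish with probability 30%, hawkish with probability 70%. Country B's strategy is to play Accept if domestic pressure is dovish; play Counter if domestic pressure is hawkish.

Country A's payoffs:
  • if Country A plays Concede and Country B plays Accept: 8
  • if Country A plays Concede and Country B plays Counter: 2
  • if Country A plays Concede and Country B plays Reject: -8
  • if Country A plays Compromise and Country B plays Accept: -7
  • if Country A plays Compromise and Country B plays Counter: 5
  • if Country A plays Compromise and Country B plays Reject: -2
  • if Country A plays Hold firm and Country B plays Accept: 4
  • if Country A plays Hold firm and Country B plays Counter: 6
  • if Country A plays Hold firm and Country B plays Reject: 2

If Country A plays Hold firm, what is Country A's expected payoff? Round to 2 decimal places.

5.40

E[Hold firm] = 0.3·4 + 0.7·6 = 1.2 + 4.2 = 5.4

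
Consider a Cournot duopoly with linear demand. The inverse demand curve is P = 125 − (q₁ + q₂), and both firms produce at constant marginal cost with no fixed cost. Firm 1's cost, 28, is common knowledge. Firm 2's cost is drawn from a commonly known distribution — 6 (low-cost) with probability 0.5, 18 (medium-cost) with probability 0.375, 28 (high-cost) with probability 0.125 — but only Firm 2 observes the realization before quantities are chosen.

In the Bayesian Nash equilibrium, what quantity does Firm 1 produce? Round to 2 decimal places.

Firm 2 with cost c maximizes (125 − (q₁+q₂) − c)·q₂, giving q₂(c) = (125 − c − q₁)/2.
E[c₂] = 0.5·6 + 0.375·18 + 0.125·28 = 13.25
Firm 1's FOC against E[q₂] yields q₁ = (125 − 2·28 + E[c₂])/3 = (125 − 56 + 13.25)/3 = 27.4167.

27.42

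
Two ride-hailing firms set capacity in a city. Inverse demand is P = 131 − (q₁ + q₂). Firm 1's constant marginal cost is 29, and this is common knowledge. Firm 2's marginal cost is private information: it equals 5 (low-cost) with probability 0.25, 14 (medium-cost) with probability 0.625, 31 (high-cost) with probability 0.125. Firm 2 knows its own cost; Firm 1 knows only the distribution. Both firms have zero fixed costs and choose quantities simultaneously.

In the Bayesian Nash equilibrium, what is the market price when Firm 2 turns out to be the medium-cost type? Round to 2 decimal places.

58.02

Type-c best response for Firm 2: q₂(c) = (131 − c)/2 − q₁/2.
Firm 1 maximizes expected profit; its first-order condition is 131 − 2q₁ − E[q₂] − 29 = 0.
Substituting E[q₂] and solving: E[c₂] = 13.875, so q₁ = (131 − 2·29 + 13.875)/3 = 28.9583.
q₂(medium-cost) = 44.0208, so P = 131 − (28.9583 + 44.0208) = 58.0208.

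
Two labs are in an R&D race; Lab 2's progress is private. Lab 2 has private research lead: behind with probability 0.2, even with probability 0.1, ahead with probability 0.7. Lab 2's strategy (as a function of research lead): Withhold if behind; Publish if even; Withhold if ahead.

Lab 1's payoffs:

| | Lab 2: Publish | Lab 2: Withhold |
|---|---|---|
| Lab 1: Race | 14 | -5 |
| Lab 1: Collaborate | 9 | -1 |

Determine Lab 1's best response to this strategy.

Collaborate

E[Race] = 0.2·(-5) + 0.1·(14) + 0.7·(-5) = -3.1
E[Collaborate] = 0.2·(-1) + 0.1·(9) + 0.7·(-1) = 0
Best response: Collaborate (0 is the largest).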